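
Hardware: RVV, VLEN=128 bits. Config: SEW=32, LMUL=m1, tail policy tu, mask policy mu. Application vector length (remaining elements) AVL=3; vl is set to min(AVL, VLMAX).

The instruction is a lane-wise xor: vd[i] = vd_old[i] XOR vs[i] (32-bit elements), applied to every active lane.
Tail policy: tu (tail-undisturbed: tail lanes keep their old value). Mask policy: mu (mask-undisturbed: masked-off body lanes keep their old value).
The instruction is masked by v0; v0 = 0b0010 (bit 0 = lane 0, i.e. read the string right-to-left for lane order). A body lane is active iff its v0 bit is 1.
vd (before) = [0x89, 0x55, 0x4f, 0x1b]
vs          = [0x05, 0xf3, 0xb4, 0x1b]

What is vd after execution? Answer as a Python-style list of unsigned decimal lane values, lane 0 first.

vd = [137, 166, 79, 27]

VLMAX = VLEN×LMUL/SEW = 128×1/32 = 4
vl ← min(3, 4) = 3
[0] mask-off/keep = 0x89
[1] xor(0x55,0xf3) = 0xa6
[2] mask-off/keep = 0x4f
[3] tail/keep = 0x1b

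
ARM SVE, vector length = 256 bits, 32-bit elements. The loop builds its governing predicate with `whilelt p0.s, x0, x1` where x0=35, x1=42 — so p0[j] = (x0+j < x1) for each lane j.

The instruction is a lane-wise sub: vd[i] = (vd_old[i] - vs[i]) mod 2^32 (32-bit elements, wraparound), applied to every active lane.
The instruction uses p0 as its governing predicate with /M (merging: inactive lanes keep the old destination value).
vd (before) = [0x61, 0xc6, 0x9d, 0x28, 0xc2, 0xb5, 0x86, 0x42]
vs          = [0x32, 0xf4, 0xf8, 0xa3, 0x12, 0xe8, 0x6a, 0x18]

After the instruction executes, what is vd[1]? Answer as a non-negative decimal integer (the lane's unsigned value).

256-bit reg / 32-bit elem → 8 lanes
p0[j] = (35+j < 42); true for j=0..6 → 7 lanes set
lane  0: sub(0x61,0x32) ⇒ 0x2f
lane  1: sub(0xc6,0xf4) ⇒ 0xffffffd2
lane  2: sub(0x9d,0xf8) ⇒ 0xffffffa5
lane  3: sub(0x28,0xa3) ⇒ 0xffffff85
lane  4: sub(0xc2,0x12) ⇒ 0xb0
lane  5: sub(0xb5,0xe8) ⇒ 0xffffffcd
lane  6: sub(0x86,0x6a) ⇒ 0x1c
lane  7: tail/keep ⇒ 0x42

vd[1] = 4294967250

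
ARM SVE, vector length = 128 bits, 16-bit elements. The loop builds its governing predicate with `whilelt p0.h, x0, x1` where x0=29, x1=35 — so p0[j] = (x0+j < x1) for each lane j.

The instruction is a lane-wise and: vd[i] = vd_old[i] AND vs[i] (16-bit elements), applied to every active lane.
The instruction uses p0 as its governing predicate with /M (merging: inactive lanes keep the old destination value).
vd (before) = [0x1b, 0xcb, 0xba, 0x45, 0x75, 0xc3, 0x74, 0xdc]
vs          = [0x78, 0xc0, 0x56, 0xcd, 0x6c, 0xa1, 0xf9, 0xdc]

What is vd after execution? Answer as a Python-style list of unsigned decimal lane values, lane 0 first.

128-bit reg / 16-bit elem → 8 lanes
p0[j] = (29+j < 35); true for j=0..5 → 6 lanes set
vd[0] and(0x1b,0x78) -> 0x18
vd[1] and(0xcb,0xc0) -> 0xc0
vd[2] and(0xba,0x56) -> 0x12
vd[3] and(0x45,0xcd) -> 0x45
vd[4] and(0x75,0x6c) -> 0x64
vd[5] and(0xc3,0xa1) -> 0x81
vd[6] tail/keep -> 0x74
vd[7] tail/keep -> 0xdc

vd = [24, 192, 18, 69, 100, 129, 116, 220]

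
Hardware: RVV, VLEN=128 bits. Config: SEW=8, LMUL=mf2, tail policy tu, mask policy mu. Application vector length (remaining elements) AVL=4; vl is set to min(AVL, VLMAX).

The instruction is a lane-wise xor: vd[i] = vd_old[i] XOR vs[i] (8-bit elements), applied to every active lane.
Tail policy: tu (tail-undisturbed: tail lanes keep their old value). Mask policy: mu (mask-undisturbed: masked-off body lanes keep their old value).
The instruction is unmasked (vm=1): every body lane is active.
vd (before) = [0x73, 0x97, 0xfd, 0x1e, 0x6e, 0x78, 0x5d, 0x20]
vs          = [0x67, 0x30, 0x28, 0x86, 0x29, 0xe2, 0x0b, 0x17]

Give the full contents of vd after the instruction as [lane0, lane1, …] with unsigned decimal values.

lanes per group: 128·1/2/8 = 8
vl ← min(4, 8) = 4
[0] xor(0x73,0x67) = 0x14
[1] xor(0x97,0x30) = 0xa7
[2] xor(0xfd,0x28) = 0xd5
[3] xor(0x1e,0x86) = 0x98
[4] tail/keep = 0x6e
[5] tail/keep = 0x78
[6] tail/keep = 0x5d
[7] tail/keep = 0x20

vd = [20, 167, 213, 152, 110, 120, 93, 32]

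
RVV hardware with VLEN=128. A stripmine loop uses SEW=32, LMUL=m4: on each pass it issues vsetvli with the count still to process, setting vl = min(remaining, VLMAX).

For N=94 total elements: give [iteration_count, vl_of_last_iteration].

VLMAX = VLEN×LMUL/SEW = 128×4/32 = 16
iterations = ceil(94/16) = 6; final-pass vl = 14

[iterations, last_vl] = [6, 14]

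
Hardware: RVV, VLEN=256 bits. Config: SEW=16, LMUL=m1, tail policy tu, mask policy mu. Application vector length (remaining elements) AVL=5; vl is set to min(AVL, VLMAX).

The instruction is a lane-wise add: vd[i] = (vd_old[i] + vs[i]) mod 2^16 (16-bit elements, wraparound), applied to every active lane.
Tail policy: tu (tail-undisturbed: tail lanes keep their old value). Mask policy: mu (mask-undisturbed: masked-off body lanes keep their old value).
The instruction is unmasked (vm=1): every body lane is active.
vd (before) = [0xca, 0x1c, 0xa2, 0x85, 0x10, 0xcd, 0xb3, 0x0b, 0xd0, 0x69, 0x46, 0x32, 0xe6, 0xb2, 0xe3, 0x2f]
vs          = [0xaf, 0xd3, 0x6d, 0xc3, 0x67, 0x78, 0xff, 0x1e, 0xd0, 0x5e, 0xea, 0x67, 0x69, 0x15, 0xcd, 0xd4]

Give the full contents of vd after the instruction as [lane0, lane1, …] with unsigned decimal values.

vd = [377, 239, 271, 328, 119, 205, 179, 11, 208, 105, 70, 50, 230, 178, 227, 47]

lanes per group: 256·1/16 = 16
AVL=5 ≤ VLMAX=16, so vl = 5
[0] add(0xca,0xaf) = 0x179
[1] add(0x1c,0xd3) = 0xef
[2] add(0xa2,0x6d) = 0x10f
[3] add(0x85,0xc3) = 0x148
[4] add(0x10,0x67) = 0x77
[5] tail/keep = 0xcd
[6] tail/keep = 0xb3
[7] tail/keep = 0x0b
[8] tail/keep = 0xd0
[9] tail/keep = 0x69
[10] tail/keep = 0x46
[11] tail/keep = 0x32
[12] tail/keep = 0xe6
[13] tail/keep = 0xb2
[14] tail/keep = 0xe3
[15] tail/keep = 0x2f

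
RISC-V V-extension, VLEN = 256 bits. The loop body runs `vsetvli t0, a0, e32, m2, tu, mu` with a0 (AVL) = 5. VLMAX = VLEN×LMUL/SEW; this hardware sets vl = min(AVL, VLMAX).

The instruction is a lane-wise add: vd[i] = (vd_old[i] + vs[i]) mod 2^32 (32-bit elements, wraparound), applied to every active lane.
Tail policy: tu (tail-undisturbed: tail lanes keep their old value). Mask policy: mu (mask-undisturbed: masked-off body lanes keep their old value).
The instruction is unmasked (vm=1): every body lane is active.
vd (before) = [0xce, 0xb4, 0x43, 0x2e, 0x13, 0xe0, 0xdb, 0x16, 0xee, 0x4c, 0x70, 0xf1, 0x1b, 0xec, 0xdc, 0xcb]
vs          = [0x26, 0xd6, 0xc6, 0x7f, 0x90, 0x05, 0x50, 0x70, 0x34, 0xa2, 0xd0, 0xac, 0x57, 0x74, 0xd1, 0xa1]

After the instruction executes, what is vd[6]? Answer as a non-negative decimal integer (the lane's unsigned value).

vd[6] = 219

VLMAX = VLEN×LMUL/SEW = 256×2/32 = 16
AVL=5 ≤ VLMAX=16, so vl = 5
lane  0: add(0xce,0x26) ⇒ 0xf4
lane  1: add(0xb4,0xd6) ⇒ 0x18a
lane  2: add(0x43,0xc6) ⇒ 0x109
lane  3: add(0x2e,0x7f) ⇒ 0xad
lane  4: add(0x13,0x90) ⇒ 0xa3
lane  5: tail/keep ⇒ 0xe0
lane  6: tail/keep ⇒ 0xdb
lane  7: tail/keep ⇒ 0x16
lane  8: tail/keep ⇒ 0xee
lane  9: tail/keep ⇒ 0x4c
lane 10: tail/keep ⇒ 0x70
lane 11: tail/keep ⇒ 0xf1
lane 12: tail/keep ⇒ 0x1b
lane 13: tail/keep ⇒ 0xec
lane 14: tail/keep ⇒ 0xdc
lane 15: tail/keep ⇒ 0xcb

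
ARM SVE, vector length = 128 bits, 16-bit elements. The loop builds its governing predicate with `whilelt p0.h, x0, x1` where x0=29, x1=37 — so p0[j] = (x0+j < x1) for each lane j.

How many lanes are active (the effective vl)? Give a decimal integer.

vl = 8

lane count: 128 div 16 = 8
active while 29+j < 37, i.e. j ∈ [0,8) capped at 8 ⇒ 8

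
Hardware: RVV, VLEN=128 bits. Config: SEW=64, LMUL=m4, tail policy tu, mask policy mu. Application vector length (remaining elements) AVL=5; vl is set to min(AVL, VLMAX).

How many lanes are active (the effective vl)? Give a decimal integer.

vl = 5

lanes per group: 128·4/64 = 8
vl = min(AVL, VLMAX) = min(5, 8) = 5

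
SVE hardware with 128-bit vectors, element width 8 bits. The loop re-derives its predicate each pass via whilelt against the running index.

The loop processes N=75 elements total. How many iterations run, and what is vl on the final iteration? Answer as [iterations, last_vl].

[iterations, last_vl] = [5, 11]

128-bit reg / 8-bit elem → 16 lanes
N=75: ⌈75/16⌉ = 5 iters; last vl = 75 − 4×16 = 11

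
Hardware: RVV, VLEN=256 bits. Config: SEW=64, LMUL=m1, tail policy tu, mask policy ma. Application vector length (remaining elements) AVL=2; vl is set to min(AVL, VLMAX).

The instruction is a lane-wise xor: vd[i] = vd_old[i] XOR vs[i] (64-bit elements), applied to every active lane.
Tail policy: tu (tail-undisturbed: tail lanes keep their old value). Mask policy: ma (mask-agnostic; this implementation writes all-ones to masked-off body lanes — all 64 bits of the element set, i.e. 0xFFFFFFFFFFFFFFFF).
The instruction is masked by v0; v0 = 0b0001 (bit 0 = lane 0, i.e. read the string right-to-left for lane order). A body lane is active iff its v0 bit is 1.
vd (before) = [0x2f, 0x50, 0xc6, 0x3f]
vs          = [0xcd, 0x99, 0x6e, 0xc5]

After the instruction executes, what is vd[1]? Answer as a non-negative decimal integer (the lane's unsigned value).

vd[1] = 18446744073709551615

VLMAX = (256 × 1) / 64 = 4 lanes
vl = min(AVL, VLMAX) = min(2, 4) = 2
[0] xor(0x2f,0xcd) = 0xe2
[1] mask-off/ones = 0xffffffffffffffff
[2] tail/keep = 0xc6
[3] tail/keep = 0x3f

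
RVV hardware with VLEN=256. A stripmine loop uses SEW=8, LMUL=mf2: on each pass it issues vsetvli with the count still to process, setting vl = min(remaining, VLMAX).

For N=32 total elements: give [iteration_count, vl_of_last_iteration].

[iterations, last_vl] = [2, 16]

lanes per group: 256·1/2/8 = 16
32 elements at 16/iter → 2 passes, remainder 16 on the last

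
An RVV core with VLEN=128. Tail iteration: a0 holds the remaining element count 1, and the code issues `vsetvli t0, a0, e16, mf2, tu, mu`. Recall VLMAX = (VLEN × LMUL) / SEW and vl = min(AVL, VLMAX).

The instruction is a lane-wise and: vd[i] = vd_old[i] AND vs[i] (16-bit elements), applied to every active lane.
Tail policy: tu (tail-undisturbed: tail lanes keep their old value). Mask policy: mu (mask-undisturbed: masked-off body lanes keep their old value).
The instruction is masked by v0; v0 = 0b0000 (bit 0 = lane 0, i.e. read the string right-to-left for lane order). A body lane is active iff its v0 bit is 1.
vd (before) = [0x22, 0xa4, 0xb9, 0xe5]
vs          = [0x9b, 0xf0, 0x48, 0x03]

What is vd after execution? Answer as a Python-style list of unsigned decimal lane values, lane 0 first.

vd = [34, 164, 185, 229]

lanes per group: 128·1/2/16 = 4
AVL=1 ≤ VLMAX=4, so vl = 1
[0] mask-off/keep = 0x22
[1] tail/keep = 0xa4
[2] tail/keep = 0xb9
[3] tail/keep = 0xe5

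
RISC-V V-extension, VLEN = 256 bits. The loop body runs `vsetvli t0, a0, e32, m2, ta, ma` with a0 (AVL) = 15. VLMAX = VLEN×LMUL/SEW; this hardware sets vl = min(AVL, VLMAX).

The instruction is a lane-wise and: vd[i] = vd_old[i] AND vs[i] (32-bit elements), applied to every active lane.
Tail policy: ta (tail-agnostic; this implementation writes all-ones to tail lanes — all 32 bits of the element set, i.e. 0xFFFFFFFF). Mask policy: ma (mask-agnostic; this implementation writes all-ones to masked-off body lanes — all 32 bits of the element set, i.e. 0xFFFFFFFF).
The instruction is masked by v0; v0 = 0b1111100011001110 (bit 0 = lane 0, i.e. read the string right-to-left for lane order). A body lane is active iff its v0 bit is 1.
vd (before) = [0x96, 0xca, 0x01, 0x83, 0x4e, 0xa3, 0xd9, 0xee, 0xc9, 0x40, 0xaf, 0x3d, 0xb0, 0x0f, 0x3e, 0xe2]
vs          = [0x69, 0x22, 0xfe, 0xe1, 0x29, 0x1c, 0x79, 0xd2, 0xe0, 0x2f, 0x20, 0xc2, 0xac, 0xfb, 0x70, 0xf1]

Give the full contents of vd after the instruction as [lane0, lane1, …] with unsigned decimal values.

vd = [4294967295, 2, 0, 129, 4294967295, 4294967295, 89, 194, 4294967295, 4294967295, 4294967295, 0, 160, 11, 48, 4294967295]

VLMAX = (256 × 2) / 32 = 16 lanes
vl = min(AVL, VLMAX) = min(15, 16) = 15
[0] mask-off/ones = 0xffffffff
[1] and(0xca,0x22) = 0x02
[2] and(0x01,0xfe) = 0x00
[3] and(0x83,0xe1) = 0x81
[4] mask-off/ones = 0xffffffff
[5] mask-off/ones = 0xffffffff
[6] and(0xd9,0x79) = 0x59
[7] and(0xee,0xd2) = 0xc2
[8] mask-off/ones = 0xffffffff
[9] mask-off/ones = 0xffffffff
[10] mask-off/ones = 0xffffffff
[11] and(0x3d,0xc2) = 0x00
[12] and(0xb0,0xac) = 0xa0
[13] and(0x0f,0xfb) = 0x0b
[14] and(0x3e,0x70) = 0x30
[15] tail/ones = 0xffffffff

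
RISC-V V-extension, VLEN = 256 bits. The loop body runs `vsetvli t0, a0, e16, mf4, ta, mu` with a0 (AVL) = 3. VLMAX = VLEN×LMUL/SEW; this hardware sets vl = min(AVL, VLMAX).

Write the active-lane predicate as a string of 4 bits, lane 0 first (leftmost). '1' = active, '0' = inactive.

predicate = 1110

lanes per group: 256·1/4/16 = 4
AVL=3 ≤ VLMAX=4, so vl = 3
bits (lane 0 leftmost): 1110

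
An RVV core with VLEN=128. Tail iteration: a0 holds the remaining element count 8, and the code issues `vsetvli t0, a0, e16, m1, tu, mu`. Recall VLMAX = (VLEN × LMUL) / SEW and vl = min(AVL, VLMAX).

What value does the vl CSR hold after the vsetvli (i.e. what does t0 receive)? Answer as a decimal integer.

vl = 8

lanes per group: 128·1/16 = 8
vl ← min(8, 8) = 8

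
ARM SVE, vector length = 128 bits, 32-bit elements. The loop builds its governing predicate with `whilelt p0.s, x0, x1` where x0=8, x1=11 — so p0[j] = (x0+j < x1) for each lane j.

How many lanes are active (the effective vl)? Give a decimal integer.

vl = 3

register lanes = 128/32 = 4
active while 8+j < 11, i.e. j ∈ [0,3) capped at 4 ⇒ 3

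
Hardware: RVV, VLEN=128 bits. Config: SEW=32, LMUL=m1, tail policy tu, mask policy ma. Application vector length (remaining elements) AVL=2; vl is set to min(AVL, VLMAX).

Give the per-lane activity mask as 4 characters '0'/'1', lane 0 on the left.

predicate = 1100

VLMAX = (128 × 1) / 32 = 4 lanes
vl ← min(2, 4) = 2
bits (lane 0 leftmost): 1100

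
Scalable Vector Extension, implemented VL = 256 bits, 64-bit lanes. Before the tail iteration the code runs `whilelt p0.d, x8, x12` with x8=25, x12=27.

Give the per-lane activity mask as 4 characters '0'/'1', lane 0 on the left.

predicate = 1100

256-bit reg / 64-bit elem → 4 lanes
active while 25+j < 27, i.e. j ∈ [0,2) capped at 4 ⇒ 2
bits (lane 0 leftmost): 1100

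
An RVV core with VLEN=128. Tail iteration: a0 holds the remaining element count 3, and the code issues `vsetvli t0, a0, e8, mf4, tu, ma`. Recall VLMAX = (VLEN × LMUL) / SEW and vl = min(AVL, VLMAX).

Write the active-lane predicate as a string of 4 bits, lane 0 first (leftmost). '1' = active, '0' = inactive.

predicate = 1110

VLMAX = VLEN×LMUL/SEW = 128×1/4/8 = 4
AVL=3 ≤ VLMAX=4, so vl = 3
bits (lane 0 leftmost): 1110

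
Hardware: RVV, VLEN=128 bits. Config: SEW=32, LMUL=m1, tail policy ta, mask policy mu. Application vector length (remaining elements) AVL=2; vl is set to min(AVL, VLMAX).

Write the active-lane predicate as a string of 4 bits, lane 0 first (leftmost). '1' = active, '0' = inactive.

predicate = 1100

lanes per group: 128·1/32 = 4
vl = min(AVL, VLMAX) = min(2, 4) = 2
bits (lane 0 leftmost): 1100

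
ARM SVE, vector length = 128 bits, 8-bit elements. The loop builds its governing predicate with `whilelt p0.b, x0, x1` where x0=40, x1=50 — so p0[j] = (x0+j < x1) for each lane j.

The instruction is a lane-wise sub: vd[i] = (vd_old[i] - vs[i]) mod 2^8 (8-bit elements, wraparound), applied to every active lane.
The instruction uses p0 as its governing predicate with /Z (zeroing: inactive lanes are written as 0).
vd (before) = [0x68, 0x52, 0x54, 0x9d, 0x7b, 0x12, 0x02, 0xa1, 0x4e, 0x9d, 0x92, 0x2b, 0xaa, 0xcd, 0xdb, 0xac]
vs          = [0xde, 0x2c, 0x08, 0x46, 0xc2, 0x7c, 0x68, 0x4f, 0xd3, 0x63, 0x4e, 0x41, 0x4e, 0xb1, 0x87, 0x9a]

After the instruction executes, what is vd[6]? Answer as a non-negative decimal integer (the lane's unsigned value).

register lanes = 128/8 = 16
active while 40+j < 50, i.e. j ∈ [0,10) capped at 16 ⇒ 10
[0] sub(0x68,0xde) = 0x8a
[1] sub(0x52,0x2c) = 0x26
[2] sub(0x54,0x08) = 0x4c
[3] sub(0x9d,0x46) = 0x57
[4] sub(0x7b,0xc2) = 0xb9
[5] sub(0x12,0x7c) = 0x96
[6] sub(0x02,0x68) = 0x9a
[7] sub(0xa1,0x4f) = 0x52
[8] sub(0x4e,0xd3) = 0x7b
[9] sub(0x9d,0x63) = 0x3a
[10] tail/zero = 0x00
[11] tail/zero = 0x00
[12] tail/zero = 0x00
[13] tail/zero = 0x00
[14] tail/zero = 0x00
[15] tail/zero = 0x00

vd[6] = 154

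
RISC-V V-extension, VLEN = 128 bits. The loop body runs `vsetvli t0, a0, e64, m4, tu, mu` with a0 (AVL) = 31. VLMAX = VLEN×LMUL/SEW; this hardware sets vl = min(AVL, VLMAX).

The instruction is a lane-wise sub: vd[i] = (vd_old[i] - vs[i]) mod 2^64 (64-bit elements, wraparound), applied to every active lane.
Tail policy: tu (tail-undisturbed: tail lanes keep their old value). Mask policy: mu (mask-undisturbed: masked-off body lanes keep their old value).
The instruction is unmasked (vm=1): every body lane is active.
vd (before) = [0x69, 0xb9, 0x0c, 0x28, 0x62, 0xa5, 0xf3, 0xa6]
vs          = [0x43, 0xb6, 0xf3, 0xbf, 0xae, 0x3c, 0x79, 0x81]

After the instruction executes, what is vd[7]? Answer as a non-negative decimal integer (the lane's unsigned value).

lanes per group: 128·4/64 = 8
vl ← min(31, 8) = 8
lane  0: sub(0x69,0x43) ⇒ 0x26
lane  1: sub(0xb9,0xb6) ⇒ 0x03
lane  2: sub(0x0c,0xf3) ⇒ 0xffffffffffffff19
lane  3: sub(0x28,0xbf) ⇒ 0xffffffffffffff69
lane  4: sub(0x62,0xae) ⇒ 0xffffffffffffffb4
lane  5: sub(0xa5,0x3c) ⇒ 0x69
lane  6: sub(0xf3,0x79) ⇒ 0x7a
lane  7: sub(0xa6,0x81) ⇒ 0x25

vd[7] = 37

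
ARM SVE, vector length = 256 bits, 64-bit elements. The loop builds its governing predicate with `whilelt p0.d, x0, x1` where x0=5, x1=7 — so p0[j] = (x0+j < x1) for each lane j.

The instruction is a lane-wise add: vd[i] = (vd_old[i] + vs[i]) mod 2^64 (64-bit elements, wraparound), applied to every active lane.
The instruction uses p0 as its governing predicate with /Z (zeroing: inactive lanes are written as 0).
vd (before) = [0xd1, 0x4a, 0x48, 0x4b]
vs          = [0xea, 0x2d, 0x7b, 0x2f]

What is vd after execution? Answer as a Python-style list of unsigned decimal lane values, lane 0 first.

register lanes = 256/64 = 4
whilelt: lane j active iff 5+j < 7 → j < 2 → 2 active
vd[0] add(0xd1,0xea) -> 0x1bb
vd[1] add(0x4a,0x2d) -> 0x77
vd[2] tail/zero -> 0x00
vd[3] tail/zero -> 0x00

vd = [443, 119, 0, 0]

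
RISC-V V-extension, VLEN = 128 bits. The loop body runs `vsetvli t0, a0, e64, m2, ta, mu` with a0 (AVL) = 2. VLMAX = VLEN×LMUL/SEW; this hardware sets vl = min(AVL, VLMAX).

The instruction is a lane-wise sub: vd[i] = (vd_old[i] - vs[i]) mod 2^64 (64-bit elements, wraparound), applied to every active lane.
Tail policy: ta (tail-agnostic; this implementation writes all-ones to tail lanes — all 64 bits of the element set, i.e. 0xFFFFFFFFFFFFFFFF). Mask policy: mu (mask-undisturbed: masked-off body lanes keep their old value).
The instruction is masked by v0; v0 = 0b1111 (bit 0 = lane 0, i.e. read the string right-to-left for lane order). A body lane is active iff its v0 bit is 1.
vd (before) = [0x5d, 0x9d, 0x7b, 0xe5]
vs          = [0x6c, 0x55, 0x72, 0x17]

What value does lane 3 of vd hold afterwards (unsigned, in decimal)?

vd[3] = 18446744073709551615

lanes per group: 128·2/64 = 4
vl = min(AVL, VLMAX) = min(2, 4) = 2
vd[0] sub(0x5d,0x6c) -> 0xfffffffffffffff1
vd[1] sub(0x9d,0x55) -> 0x48
vd[2] tail/ones -> 0xffffffffffffffff
vd[3] tail/ones -> 0xffffffffffffffff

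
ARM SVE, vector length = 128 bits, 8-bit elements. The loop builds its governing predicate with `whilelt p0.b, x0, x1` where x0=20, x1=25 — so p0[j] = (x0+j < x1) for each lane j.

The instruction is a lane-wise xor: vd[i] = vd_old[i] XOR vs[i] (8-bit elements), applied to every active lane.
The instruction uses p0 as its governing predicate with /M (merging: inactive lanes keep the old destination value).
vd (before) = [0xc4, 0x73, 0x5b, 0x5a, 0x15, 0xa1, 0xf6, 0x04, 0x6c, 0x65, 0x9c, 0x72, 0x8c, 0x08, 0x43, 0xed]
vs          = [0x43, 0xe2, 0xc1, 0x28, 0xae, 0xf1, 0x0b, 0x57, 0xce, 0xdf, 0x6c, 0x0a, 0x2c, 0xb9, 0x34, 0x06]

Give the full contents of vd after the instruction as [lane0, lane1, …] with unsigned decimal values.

128-bit reg / 8-bit elem → 16 lanes
whilelt: lane j active iff 20+j < 25 → j < 5 → 5 active
lane  0: xor(0xc4,0x43) ⇒ 0x87
lane  1: xor(0x73,0xe2) ⇒ 0x91
lane  2: xor(0x5b,0xc1) ⇒ 0x9a
lane  3: xor(0x5a,0x28) ⇒ 0x72
lane  4: xor(0x15,0xae) ⇒ 0xbb
lane  5: tail/keep ⇒ 0xa1
lane  6: tail/keep ⇒ 0xf6
lane  7: tail/keep ⇒ 0x04
lane  8: tail/keep ⇒ 0x6c
lane  9: tail/keep ⇒ 0x65
lane 10: tail/keep ⇒ 0x9c
lane 11: tail/keep ⇒ 0x72
lane 12: tail/keep ⇒ 0x8c
lane 13: tail/keep ⇒ 0x08
lane 14: tail/keep ⇒ 0x43
lane 15: tail/keep ⇒ 0xed

vd = [135, 145, 154, 114, 187, 161, 246, 4, 108, 101, 156, 114, 140, 8, 67, 237]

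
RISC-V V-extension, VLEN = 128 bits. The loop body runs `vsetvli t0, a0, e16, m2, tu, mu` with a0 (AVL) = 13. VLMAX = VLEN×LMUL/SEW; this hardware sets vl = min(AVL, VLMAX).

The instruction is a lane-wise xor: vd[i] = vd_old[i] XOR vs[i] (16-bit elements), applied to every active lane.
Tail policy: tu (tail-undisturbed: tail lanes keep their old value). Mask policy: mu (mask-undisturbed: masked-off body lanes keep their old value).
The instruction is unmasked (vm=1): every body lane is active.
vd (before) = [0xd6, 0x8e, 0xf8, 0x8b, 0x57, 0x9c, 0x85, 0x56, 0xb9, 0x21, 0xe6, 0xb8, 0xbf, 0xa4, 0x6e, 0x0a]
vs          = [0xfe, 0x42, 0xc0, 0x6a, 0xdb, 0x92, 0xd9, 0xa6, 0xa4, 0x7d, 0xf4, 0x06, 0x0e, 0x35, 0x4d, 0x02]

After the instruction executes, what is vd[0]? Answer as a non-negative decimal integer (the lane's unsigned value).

VLMAX = VLEN×LMUL/SEW = 128×2/16 = 16
AVL=13 ≤ VLMAX=16, so vl = 13
[0] xor(0xd6,0xfe) = 0x28
[1] xor(0x8e,0x42) = 0xcc
[2] xor(0xf8,0xc0) = 0x38
[3] xor(0x8b,0x6a) = 0xe1
[4] xor(0x57,0xdb) = 0x8c
[5] xor(0x9c,0x92) = 0x0e
[6] xor(0x85,0xd9) = 0x5c
[7] xor(0x56,0xa6) = 0xf0
[8] xor(0xb9,0xa4) = 0x1d
[9] xor(0x21,0x7d) = 0x5c
[10] xor(0xe6,0xf4) = 0x12
[11] xor(0xb8,0x06) = 0xbe
[12] xor(0xbf,0x0e) = 0xb1
[13] tail/keep = 0xa4
[14] tail/keep = 0x6e
[15] tail/keep = 0x0a

vd[0] = 40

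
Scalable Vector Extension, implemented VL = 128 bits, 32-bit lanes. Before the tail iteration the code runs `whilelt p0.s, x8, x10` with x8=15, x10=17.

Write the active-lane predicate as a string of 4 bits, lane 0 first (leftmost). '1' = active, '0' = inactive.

register lanes = 128/32 = 4
p0[j] = (15+j < 17); true for j=0..1 → 2 lanes set
bits (lane 0 leftmost): 1100

predicate = 1100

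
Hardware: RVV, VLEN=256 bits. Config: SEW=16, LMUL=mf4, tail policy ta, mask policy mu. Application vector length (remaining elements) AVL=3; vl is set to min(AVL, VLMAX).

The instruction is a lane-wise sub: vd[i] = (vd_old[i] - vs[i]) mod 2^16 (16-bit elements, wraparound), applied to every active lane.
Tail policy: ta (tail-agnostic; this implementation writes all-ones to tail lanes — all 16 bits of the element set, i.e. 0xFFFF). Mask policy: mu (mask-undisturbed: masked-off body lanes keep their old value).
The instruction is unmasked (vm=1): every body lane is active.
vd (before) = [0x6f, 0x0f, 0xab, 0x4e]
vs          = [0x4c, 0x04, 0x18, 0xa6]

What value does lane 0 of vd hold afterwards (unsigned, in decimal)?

VLMAX = VLEN×LMUL/SEW = 256×1/4/16 = 4
vl = min(AVL, VLMAX) = min(3, 4) = 3
[0] sub(0x6f,0x4c) = 0x23
[1] sub(0x0f,0x04) = 0x0b
[2] sub(0xab,0x18) = 0x93
[3] tail/ones = 0xffff

vd[0] = 35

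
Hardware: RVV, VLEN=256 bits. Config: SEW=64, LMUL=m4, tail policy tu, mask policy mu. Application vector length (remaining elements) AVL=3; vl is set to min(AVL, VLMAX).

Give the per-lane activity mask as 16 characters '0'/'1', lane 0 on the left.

VLMAX = VLEN×LMUL/SEW = 256×4/64 = 16
vl ← min(3, 16) = 3
bits (lane 0 leftmost): 1110000000000000

predicate = 1110000000000000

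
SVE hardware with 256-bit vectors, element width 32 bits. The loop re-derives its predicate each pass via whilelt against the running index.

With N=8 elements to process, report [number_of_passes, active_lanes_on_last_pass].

register lanes = 256/32 = 8
N=8: ⌈8/8⌉ = 1 iters; last vl = 8 − 0×8 = 8

[iterations, last_vl] = [1, 8]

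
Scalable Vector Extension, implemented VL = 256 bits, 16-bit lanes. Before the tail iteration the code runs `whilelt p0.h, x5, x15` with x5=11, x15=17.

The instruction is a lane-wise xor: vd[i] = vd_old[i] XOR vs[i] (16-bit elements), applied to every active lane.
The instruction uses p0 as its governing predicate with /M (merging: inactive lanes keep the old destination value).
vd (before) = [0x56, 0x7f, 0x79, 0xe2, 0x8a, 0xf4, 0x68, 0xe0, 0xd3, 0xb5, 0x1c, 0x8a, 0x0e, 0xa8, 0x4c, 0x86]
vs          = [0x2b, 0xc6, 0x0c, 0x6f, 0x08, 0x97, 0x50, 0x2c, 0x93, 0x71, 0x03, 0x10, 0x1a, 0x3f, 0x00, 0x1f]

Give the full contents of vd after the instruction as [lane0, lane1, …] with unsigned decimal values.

lane count: 256 div 16 = 16
p0[j] = (11+j < 17); true for j=0..5 → 6 lanes set
vd[0] xor(0x56,0x2b) -> 0x7d
vd[1] xor(0x7f,0xc6) -> 0xb9
vd[2] xor(0x79,0x0c) -> 0x75
vd[3] xor(0xe2,0x6f) -> 0x8d
vd[4] xor(0x8a,0x08) -> 0x82
vd[5] xor(0xf4,0x97) -> 0x63
vd[6] tail/keep -> 0x68
vd[7] tail/keep -> 0xe0
vd[8] tail/keep -> 0xd3
vd[9] tail/keep -> 0xb5
vd[10] tail/keep -> 0x1c
vd[11] tail/keep -> 0x8a
vd[12] tail/keep -> 0x0e
vd[13] tail/keep -> 0xa8
vd[14] tail/keep -> 0x4c
vd[15] tail/keep -> 0x86

vd = [125, 185, 117, 141, 130, 99, 104, 224, 211, 181, 28, 138, 14, 168, 76, 134]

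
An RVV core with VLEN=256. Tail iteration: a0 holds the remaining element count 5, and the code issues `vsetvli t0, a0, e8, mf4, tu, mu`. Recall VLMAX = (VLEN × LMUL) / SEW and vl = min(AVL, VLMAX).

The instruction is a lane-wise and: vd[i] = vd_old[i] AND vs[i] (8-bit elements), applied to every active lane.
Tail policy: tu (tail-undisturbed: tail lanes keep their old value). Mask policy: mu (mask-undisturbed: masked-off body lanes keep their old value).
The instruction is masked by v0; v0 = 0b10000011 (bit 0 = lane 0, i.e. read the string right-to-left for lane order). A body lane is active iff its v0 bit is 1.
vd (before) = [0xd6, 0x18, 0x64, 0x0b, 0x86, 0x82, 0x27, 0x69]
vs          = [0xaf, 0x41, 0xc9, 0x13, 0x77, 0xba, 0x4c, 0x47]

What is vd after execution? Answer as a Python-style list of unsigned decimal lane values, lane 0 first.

VLMAX = VLEN×LMUL/SEW = 256×1/4/8 = 8
vl ← min(5, 8) = 5
vd[0] and(0xd6,0xaf) -> 0x86
vd[1] and(0x18,0x41) -> 0x00
vd[2] mask-off/keep -> 0x64
vd[3] mask-off/keep -> 0x0b
vd[4] mask-off/keep -> 0x86
vd[5] tail/keep -> 0x82
vd[6] tail/keep -> 0x27
vd[7] tail/keep -> 0x69

vd = [134, 0, 100, 11, 134, 130, 39, 105]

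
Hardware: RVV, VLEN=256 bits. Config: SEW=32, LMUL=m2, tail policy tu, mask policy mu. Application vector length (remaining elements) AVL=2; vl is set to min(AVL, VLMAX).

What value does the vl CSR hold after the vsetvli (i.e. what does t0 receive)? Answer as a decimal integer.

VLMAX = (256 × 2) / 32 = 16 lanes
vl = min(AVL, VLMAX) = min(2, 16) = 2

vl = 2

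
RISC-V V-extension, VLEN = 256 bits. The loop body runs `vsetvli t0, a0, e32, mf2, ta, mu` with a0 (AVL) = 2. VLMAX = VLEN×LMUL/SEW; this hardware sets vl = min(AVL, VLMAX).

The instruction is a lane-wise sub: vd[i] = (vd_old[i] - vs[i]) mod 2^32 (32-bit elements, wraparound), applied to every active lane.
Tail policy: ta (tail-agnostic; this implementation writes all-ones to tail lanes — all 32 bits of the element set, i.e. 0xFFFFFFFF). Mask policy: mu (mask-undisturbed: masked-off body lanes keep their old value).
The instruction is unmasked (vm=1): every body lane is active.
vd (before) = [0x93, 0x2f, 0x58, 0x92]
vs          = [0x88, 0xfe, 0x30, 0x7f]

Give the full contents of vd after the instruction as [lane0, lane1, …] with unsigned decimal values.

VLMAX = VLEN×LMUL/SEW = 256×1/2/32 = 4
AVL=2 ≤ VLMAX=4, so vl = 2
lane  0: sub(0x93,0x88) ⇒ 0x0b
lane  1: sub(0x2f,0xfe) ⇒ 0xffffff31
lane  2: tail/ones ⇒ 0xffffffff
lane  3: tail/ones ⇒ 0xffffffff

vd = [11, 4294967089, 4294967295, 4294967295]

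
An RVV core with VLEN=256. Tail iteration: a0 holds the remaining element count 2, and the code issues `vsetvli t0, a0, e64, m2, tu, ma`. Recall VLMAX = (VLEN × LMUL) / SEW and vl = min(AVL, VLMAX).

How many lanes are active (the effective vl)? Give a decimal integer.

vl = 2

lanes per group: 256·2/64 = 8
vl ← min(2, 8) = 2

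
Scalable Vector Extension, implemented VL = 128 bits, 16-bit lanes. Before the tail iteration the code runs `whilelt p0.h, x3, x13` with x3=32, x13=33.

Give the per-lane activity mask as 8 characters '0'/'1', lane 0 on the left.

lane count: 128 div 16 = 8
active while 32+j < 33, i.e. j ∈ [0,1) capped at 8 ⇒ 1
bits (lane 0 leftmost): 10000000

predicate = 10000000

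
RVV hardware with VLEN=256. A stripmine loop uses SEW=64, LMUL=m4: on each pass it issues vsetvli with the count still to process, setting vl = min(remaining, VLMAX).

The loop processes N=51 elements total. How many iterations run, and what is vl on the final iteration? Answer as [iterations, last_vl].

VLMAX = VLEN×LMUL/SEW = 256×4/64 = 16
51 elements at 16/iter → 4 passes, remainder 3 on the last

[iterations, last_vl] = [4, 3]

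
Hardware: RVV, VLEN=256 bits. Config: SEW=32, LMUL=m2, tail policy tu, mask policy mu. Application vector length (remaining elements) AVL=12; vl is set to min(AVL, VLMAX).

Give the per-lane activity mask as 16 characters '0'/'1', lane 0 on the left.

lanes per group: 256·2/32 = 16
vl ← min(12, 16) = 12
bits (lane 0 leftmost): 1111111111110000

predicate = 1111111111110000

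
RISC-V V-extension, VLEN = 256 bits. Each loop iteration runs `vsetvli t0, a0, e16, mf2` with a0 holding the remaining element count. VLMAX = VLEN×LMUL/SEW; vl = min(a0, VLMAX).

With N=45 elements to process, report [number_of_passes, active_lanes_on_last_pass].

[iterations, last_vl] = [6, 5]

VLMAX = VLEN×LMUL/SEW = 256×1/2/16 = 8
iterations = ceil(45/8) = 6; final-pass vl = 5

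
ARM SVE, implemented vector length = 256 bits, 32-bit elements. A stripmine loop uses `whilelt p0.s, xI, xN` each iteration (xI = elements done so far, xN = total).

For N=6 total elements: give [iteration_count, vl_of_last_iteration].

[iterations, last_vl] = [1, 6]

lane count: 256 div 32 = 8
6 elements at 8/iter → 1 passes, remainder 6 on the last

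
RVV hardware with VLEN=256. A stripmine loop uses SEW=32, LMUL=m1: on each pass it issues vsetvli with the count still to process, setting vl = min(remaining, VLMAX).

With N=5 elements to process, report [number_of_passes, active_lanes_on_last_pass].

VLMAX = (256 × 1) / 32 = 8 lanes
5 elements at 8/iter → 1 passes, remainder 5 on the last

[iterations, last_vl] = [1, 5]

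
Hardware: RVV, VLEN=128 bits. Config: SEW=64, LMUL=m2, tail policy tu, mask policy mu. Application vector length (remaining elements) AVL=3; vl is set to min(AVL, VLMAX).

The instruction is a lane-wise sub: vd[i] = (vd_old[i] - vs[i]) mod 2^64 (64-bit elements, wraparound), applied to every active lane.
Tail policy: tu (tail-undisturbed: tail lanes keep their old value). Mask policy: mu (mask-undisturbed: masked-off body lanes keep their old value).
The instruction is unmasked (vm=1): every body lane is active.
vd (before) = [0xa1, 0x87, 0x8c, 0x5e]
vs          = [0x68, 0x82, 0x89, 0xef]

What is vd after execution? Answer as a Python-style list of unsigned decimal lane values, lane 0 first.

VLMAX = VLEN×LMUL/SEW = 128×2/64 = 4
vl = min(AVL, VLMAX) = min(3, 4) = 3
lane  0: sub(0xa1,0x68) ⇒ 0x39
lane  1: sub(0x87,0x82) ⇒ 0x05
lane  2: sub(0x8c,0x89) ⇒ 0x03
lane  3: tail/keep ⇒ 0x5e

vd = [57, 5, 3, 94]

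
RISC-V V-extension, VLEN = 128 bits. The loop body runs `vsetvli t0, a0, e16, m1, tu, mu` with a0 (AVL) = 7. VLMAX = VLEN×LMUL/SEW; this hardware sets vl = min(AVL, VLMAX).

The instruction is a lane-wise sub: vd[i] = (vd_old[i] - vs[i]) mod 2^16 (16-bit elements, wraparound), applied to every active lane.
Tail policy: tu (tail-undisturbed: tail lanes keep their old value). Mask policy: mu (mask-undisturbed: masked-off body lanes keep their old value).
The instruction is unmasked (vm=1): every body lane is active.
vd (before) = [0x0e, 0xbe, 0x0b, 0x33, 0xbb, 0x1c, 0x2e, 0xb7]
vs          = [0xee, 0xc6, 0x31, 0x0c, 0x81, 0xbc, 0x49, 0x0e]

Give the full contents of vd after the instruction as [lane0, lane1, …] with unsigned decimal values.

vd = [65312, 65528, 65498, 39, 58, 65376, 65509, 183]

VLMAX = (128 × 1) / 16 = 8 lanes
vl = min(AVL, VLMAX) = min(7, 8) = 7
lane  0: sub(0x0e,0xee) ⇒ 0xff20
lane  1: sub(0xbe,0xc6) ⇒ 0xfff8
lane  2: sub(0x0b,0x31) ⇒ 0xffda
lane  3: sub(0x33,0x0c) ⇒ 0x27
lane  4: sub(0xbb,0x81) ⇒ 0x3a
lane  5: sub(0x1c,0xbc) ⇒ 0xff60
lane  6: sub(0x2e,0x49) ⇒ 0xffe5
lane  7: tail/keep ⇒ 0xb7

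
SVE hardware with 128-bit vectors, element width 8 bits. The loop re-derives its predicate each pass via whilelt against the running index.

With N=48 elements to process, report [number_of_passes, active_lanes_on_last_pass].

register lanes = 128/8 = 16
N=48: ⌈48/16⌉ = 3 iters; last vl = 48 − 2×16 = 16

[iterations, last_vl] = [3, 16]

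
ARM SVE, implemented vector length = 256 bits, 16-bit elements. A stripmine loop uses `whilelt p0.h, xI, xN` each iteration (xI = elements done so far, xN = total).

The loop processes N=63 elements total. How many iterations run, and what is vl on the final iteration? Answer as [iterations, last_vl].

register lanes = 256/16 = 16
iterations = ceil(63/16) = 4; final-pass vl = 15

[iterations, last_vl] = [4, 15]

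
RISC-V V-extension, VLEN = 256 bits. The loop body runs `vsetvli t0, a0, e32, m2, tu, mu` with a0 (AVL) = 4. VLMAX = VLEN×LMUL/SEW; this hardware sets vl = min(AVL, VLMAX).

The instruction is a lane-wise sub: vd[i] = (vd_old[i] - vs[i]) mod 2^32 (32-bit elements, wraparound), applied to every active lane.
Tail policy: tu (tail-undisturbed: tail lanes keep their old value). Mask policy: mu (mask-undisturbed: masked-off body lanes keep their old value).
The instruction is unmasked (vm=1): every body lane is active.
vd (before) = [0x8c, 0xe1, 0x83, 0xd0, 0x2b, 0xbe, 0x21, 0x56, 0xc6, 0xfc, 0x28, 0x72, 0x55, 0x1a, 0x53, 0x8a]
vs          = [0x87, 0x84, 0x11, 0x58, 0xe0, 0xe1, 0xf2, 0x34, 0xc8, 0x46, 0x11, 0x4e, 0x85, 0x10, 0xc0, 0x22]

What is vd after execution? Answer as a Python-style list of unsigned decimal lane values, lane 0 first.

lanes per group: 256·2/32 = 16
AVL=4 ≤ VLMAX=16, so vl = 4
vd[0] sub(0x8c,0x87) -> 0x05
vd[1] sub(0xe1,0x84) -> 0x5d
vd[2] sub(0x83,0x11) -> 0x72
vd[3] sub(0xd0,0x58) -> 0x78
vd[4] tail/keep -> 0x2b
vd[5] tail/keep -> 0xbe
vd[6] tail/keep -> 0x21
vd[7] tail/keep -> 0x56
vd[8] tail/keep -> 0xc6
vd[9] tail/keep -> 0xfc
vd[10] tail/keep -> 0x28
vd[11] tail/keep -> 0x72
vd[12] tail/keep -> 0x55
vd[13] tail/keep -> 0x1a
vd[14] tail/keep -> 0x53
vd[15] tail/keep -> 0x8a

vd = [5, 93, 114, 120, 43, 190, 33, 86, 198, 252, 40, 114, 85, 26, 83, 138]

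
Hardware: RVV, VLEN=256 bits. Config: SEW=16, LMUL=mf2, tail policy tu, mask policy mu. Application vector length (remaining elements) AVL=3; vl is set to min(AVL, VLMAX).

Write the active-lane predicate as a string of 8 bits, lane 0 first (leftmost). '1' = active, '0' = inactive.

VLMAX = (256 × 1/2) / 16 = 8 lanes
vl = min(AVL, VLMAX) = min(3, 8) = 3
bits (lane 0 leftmost): 11100000

predicate = 11100000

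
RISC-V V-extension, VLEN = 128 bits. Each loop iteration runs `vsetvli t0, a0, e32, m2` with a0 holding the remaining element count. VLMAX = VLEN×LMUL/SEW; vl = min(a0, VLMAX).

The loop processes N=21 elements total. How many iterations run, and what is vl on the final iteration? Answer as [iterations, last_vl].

VLMAX = VLEN×LMUL/SEW = 128×2/32 = 8
iterations = ceil(21/8) = 3; final-pass vl = 5

[iterations, last_vl] = [3, 5]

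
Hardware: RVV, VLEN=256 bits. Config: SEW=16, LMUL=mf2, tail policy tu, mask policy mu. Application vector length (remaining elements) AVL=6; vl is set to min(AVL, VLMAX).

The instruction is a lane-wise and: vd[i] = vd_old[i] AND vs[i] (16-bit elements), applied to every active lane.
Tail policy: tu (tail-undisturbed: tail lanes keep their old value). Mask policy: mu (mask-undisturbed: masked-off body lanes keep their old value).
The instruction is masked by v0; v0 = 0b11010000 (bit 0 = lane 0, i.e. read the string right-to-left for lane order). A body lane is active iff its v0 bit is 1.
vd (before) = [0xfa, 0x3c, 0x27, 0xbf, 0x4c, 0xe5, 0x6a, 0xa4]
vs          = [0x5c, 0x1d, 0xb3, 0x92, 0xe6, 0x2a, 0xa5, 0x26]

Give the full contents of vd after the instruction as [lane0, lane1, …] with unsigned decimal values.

vd = [250, 60, 39, 191, 68, 229, 106, 164]

lanes per group: 256·1/2/16 = 8
vl = min(AVL, VLMAX) = min(6, 8) = 6
lane  0: mask-off/keep ⇒ 0xfa
lane  1: mask-off/keep ⇒ 0x3c
lane  2: mask-off/keep ⇒ 0x27
lane  3: mask-off/keep ⇒ 0xbf
lane  4: and(0x4c,0xe6) ⇒ 0x44
lane  5: mask-off/keep ⇒ 0xe5
lane  6: tail/keep ⇒ 0x6a
lane  7: tail/keep ⇒ 0xa4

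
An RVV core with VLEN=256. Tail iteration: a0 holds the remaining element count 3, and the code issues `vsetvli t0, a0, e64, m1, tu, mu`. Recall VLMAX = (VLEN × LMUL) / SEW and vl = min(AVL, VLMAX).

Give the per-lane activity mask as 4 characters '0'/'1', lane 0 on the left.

predicate = 1110

VLMAX = (256 × 1) / 64 = 4 lanes
AVL=3 ≤ VLMAX=4, so vl = 3
bits (lane 0 leftmost): 1110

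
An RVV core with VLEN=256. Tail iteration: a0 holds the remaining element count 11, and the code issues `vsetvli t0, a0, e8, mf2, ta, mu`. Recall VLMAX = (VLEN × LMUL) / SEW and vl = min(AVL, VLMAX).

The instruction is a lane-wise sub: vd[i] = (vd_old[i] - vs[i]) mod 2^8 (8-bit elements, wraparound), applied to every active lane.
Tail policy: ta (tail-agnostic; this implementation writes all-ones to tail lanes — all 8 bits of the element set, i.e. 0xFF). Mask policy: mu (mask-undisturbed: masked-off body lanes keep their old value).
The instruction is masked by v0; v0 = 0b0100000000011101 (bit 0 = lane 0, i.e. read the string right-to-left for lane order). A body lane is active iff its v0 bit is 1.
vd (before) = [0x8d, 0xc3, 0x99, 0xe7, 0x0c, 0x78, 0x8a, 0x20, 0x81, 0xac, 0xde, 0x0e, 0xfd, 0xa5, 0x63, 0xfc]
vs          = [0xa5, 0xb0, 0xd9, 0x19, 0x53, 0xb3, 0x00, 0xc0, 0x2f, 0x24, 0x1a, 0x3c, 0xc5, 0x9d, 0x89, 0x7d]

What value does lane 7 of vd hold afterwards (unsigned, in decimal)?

vd[7] = 32

VLMAX = VLEN×LMUL/SEW = 256×1/2/8 = 16
vl ← min(11, 16) = 11
[0] sub(0x8d,0xa5) = 0xe8
[1] mask-off/keep = 0xc3
[2] sub(0x99,0xd9) = 0xc0
[3] sub(0xe7,0x19) = 0xce
[4] sub(0x0c,0x53) = 0xb9
[5] mask-off/keep = 0x78
[6] mask-off/keep = 0x8a
[7] mask-off/keep = 0x20
[8] mask-off/keep = 0x81
[9] mask-off/keep = 0xac
[10] mask-off/keep = 0xde
[11] tail/ones = 0xff
[12] tail/ones = 0xff
[13] tail/ones = 0xff
[14] tail/ones = 0xff
[15] tail/ones = 0xff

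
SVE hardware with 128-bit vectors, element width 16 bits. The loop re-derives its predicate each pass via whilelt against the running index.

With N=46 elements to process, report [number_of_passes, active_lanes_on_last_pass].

[iterations, last_vl] = [6, 6]

lane count: 128 div 16 = 8
N=46: ⌈46/8⌉ = 6 iters; last vl = 46 − 5×8 = 6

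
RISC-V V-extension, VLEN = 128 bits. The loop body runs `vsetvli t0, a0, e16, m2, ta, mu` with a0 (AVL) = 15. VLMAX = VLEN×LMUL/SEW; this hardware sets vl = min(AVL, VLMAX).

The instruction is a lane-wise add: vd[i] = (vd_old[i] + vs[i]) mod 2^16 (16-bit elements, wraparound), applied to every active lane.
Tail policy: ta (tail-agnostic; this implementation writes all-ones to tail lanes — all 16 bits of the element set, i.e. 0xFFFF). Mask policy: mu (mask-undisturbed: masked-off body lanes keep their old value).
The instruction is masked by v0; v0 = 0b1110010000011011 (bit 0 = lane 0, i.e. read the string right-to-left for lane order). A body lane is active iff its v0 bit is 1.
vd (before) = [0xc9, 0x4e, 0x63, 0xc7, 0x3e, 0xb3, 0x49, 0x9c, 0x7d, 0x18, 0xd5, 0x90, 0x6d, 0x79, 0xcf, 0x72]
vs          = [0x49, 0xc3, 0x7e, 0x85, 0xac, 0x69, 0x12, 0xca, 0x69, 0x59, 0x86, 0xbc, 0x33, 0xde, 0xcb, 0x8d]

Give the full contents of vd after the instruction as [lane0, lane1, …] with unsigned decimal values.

VLMAX = (128 × 2) / 16 = 16 lanes
vl = min(AVL, VLMAX) = min(15, 16) = 15
lane  0: add(0xc9,0x49) ⇒ 0x112
lane  1: add(0x4e,0xc3) ⇒ 0x111
lane  2: mask-off/keep ⇒ 0x63
lane  3: add(0xc7,0x85) ⇒ 0x14c
lane  4: add(0x3e,0xac) ⇒ 0xea
lane  5: mask-off/keep ⇒ 0xb3
lane  6: mask-off/keep ⇒ 0x49
lane  7: mask-off/keep ⇒ 0x9c
lane  8: mask-off/keep ⇒ 0x7d
lane  9: mask-off/keep ⇒ 0x18
lane 10: add(0xd5,0x86) ⇒ 0x15b
lane 11: mask-off/keep ⇒ 0x90
lane 12: mask-off/keep ⇒ 0x6d
lane 13: add(0x79,0xde) ⇒ 0x157
lane 14: add(0xcf,0xcb) ⇒ 0x19a
lane 15: tail/ones ⇒ 0xffff

vd = [274, 273, 99, 332, 234, 179, 73, 156, 125, 24, 347, 144, 109, 343, 410, 65535]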